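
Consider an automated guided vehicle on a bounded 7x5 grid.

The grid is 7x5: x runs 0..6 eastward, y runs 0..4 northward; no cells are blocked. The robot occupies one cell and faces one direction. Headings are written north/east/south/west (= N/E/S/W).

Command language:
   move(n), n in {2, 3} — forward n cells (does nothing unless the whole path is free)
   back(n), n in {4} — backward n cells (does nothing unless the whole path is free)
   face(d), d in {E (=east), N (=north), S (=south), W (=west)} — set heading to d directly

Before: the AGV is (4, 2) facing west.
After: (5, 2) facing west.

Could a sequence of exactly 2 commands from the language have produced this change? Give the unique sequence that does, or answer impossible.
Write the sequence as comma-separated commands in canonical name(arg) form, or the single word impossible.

move(3), back(4)

key: running back(4) before move(3) would end elsewhere — order is forced
t0: (4, 2) facing west
[1] after move(3): (1, 2) facing west
[2] after back(4): (5, 2) facing west
no rival 2-sequence matches.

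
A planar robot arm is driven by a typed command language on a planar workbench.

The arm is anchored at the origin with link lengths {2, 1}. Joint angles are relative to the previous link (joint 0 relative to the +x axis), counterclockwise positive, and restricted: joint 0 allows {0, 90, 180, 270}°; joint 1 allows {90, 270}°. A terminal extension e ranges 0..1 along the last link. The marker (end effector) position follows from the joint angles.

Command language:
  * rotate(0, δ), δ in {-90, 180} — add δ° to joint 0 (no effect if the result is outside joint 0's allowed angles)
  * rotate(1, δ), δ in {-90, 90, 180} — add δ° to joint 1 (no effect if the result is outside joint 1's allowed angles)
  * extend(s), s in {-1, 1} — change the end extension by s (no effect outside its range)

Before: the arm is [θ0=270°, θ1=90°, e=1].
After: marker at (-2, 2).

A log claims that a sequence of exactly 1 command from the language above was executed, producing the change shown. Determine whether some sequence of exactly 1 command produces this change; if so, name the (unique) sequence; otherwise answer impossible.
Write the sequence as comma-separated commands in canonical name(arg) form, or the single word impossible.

initial: [θ0=270°, θ1=90°, e=1]
step 1 (rotate(0, 180)): [θ0=90°, θ1=90°, e=1]
all 7 alternatives checked — unique.

rotate(0, 180)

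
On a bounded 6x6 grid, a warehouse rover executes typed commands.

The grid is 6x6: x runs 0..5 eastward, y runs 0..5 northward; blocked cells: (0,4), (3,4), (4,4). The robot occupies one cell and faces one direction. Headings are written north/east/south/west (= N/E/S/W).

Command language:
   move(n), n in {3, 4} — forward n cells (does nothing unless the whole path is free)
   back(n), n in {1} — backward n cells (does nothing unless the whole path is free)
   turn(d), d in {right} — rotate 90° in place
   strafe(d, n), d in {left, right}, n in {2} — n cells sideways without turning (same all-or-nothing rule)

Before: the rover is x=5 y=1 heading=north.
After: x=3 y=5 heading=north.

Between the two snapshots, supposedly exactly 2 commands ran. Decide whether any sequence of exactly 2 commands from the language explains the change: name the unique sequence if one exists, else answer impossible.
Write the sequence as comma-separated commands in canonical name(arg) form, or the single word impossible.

key: running strafe(left, 2) before move(4) would end elsewhere — order is forced
begin: x=5 y=1 heading=north
t=1 move(4) ⇒ x=5 y=5 heading=north
t=2 strafe(left, 2) ⇒ x=3 y=5 heading=north
no other 2-command option fits: unique.

move(4), strafe(left, 2)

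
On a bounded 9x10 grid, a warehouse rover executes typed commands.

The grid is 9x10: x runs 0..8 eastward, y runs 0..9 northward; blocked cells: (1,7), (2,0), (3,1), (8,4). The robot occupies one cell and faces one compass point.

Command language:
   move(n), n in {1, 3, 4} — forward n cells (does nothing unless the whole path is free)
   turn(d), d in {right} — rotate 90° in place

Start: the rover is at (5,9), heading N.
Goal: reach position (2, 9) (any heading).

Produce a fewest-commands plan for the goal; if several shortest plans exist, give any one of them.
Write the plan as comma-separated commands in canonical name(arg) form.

turn(right), turn(right), turn(right), move(3)

start: at (5,9), heading N
step 1 (turn(right)): at (5,9), heading E
step 2 (turn(right)): at (5,9), heading S
step 3 (turn(right)): at (5,9), heading W
step 4 (move(3)): at (2,9), heading W
minimal: 4 command(s), checked below 4.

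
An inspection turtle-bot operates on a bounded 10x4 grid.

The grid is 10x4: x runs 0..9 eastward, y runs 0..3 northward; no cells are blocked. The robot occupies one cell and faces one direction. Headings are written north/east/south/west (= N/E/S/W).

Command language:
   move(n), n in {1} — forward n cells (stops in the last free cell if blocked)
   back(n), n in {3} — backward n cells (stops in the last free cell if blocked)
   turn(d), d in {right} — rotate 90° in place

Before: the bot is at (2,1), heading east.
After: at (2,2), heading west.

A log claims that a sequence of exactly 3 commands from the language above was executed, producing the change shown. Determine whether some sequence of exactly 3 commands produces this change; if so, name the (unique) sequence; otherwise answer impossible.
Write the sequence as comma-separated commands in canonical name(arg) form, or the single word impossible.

checked all 3-command options: none fits.

impossible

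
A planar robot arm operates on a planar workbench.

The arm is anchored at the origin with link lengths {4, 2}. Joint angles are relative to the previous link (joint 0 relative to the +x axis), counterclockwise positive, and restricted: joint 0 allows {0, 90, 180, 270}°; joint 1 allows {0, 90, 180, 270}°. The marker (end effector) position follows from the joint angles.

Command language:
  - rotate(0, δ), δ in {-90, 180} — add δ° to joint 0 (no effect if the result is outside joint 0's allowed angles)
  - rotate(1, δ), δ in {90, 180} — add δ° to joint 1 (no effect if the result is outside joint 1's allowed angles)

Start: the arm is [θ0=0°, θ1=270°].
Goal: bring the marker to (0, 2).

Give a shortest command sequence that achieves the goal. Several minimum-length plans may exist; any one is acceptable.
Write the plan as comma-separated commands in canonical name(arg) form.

begin: [θ0=0°, θ1=270°]
1. rotate(1, 90) → [θ0=0°, θ1=0°]
2. rotate(0, -90) → [θ0=270°, θ1=0°]
3. rotate(0, 180) → [θ0=90°, θ1=0°]
4. rotate(1, 180) → [θ0=90°, θ1=180°]
minimal: 4 command(s), checked below 4.

rotate(1, 90), rotate(0, -90), rotate(0, 180), rotate(1, 180)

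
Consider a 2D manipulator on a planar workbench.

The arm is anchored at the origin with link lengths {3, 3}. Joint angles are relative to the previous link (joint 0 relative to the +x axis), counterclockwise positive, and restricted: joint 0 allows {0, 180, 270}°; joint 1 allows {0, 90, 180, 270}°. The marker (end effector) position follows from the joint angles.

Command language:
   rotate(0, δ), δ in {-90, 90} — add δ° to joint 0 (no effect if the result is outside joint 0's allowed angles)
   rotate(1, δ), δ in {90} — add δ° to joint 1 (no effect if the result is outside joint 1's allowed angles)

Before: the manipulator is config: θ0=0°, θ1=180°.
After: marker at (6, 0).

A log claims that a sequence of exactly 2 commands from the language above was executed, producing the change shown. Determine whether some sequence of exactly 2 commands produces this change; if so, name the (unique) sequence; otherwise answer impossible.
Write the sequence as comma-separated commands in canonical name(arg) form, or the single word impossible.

rotate(1, 90), rotate(1, 90)

from: config: θ0=0°, θ1=180°
step 1 (rotate(1, 90)): config: θ0=0°, θ1=270°
step 2 (rotate(1, 90)): config: θ0=0°, θ1=0°
no other 2-command option fits: unique.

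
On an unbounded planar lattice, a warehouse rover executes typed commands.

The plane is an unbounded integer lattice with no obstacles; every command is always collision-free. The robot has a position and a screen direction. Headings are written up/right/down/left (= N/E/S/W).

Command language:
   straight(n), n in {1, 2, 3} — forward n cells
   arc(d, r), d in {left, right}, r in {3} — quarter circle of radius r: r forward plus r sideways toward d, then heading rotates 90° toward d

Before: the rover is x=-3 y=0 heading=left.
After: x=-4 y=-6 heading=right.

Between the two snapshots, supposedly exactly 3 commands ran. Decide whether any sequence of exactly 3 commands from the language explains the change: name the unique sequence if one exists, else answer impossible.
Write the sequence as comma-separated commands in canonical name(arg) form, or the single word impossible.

key: cell and facing (now E) both changed — the 3 commands mix motion and turning
from: x=-3 y=0 heading=left
step 1 (straight(1)): x=-4 y=0 heading=left
step 2 (arc(left, 3)): x=-7 y=-3 heading=down
step 3 (arc(left, 3)): x=-4 y=-6 heading=right
uniquely the one of 125 3-step routes that fits.

straight(1), arc(left, 3), arc(left, 3)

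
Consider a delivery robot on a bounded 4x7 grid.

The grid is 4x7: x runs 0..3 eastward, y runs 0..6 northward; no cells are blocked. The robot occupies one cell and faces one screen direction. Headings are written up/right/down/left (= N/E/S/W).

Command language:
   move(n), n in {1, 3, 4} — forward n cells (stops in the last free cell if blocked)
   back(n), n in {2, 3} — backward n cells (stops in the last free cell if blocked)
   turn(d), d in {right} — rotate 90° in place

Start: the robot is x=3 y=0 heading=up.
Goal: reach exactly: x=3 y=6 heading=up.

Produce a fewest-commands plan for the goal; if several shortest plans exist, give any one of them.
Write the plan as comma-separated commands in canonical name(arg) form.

begin: x=3 y=0 heading=up
[1] after move(3): x=3 y=3 heading=up
[2] after move(3): x=3 y=6 heading=up
shorter routes all fall short; 2 is best.

move(3), move(3)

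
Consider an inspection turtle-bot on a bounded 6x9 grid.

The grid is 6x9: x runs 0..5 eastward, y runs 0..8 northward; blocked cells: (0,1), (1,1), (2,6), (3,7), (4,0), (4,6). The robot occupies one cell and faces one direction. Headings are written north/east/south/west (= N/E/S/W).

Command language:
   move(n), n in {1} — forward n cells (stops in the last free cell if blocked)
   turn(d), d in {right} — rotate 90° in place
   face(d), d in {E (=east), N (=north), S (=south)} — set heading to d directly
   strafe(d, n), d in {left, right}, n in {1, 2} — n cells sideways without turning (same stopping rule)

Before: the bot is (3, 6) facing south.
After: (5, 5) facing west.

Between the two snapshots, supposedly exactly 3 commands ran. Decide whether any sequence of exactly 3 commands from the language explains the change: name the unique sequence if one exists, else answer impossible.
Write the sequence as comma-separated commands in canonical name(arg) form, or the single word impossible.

move(1), strafe(left, 2), turn(right)

key: cell and facing (now W) both changed — the 3 commands mix motion and turning
start: (3, 6) facing south
[1] after move(1): (3, 5) facing south
[2] after strafe(left, 2): (5, 5) facing south
[3] after turn(right): (5, 5) facing west
no rival 3-sequence matches.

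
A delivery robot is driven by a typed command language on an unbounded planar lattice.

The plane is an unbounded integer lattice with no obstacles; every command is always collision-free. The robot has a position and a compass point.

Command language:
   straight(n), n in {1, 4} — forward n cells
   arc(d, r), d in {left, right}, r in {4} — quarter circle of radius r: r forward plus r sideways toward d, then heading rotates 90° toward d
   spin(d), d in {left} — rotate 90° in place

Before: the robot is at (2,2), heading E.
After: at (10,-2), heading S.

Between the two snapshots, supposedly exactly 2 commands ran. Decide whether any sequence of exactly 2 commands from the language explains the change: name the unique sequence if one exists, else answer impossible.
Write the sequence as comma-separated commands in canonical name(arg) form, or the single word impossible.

key: running arc(right, 4) before straight(4) would end elsewhere — order is forced
initial: at (2,2), heading E
1. straight(4) → at (6,2), heading E
2. arc(right, 4) → at (10,-2), heading S
all 25 alternatives checked — unique.

straight(4), arc(right, 4)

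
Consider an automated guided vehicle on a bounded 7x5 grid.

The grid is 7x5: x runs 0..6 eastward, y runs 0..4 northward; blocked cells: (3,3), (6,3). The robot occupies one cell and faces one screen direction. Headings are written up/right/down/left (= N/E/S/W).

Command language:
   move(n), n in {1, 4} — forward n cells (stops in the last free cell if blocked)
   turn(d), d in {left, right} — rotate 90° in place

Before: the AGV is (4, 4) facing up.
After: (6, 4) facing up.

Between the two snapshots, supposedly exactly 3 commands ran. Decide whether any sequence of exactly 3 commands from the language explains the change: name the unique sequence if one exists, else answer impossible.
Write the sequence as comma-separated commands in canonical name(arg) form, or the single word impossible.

key: heading stays N — rotations cancel among the 3 commands
start: (4, 4) facing up
step 1 (turn(right)): (4, 4) facing right
step 2 (move(4)): (6, 4) facing right
step 3 (turn(left)): (6, 4) facing up
all 64 alternatives checked — unique.

turn(right), move(4), turn(left)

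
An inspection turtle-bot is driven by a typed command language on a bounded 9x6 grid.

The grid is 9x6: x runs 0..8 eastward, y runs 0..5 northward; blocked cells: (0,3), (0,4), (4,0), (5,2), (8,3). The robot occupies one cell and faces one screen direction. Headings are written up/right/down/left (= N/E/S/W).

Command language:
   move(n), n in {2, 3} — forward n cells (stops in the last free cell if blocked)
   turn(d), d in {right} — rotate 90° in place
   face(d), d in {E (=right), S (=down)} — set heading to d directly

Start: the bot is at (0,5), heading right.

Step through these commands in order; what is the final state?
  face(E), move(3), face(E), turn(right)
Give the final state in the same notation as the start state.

t0: at (0,5), heading right
t=1 face(E) ⇒ at (0,5), heading right
t=2 move(3) ⇒ at (3,5), heading right
t=3 face(E) ⇒ at (3,5), heading right
t=4 turn(right) ⇒ at (3,5), heading down

at (3,5), heading down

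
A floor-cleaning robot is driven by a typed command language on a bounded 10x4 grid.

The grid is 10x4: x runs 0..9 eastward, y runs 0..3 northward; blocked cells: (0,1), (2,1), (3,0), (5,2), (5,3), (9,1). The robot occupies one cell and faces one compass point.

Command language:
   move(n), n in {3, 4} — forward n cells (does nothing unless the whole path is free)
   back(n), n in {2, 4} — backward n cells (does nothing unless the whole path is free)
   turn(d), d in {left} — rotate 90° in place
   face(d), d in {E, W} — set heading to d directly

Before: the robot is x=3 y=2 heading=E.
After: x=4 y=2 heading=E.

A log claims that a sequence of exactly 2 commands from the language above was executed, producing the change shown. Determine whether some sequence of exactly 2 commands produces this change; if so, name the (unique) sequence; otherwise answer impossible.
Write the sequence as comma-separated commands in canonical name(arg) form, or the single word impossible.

back(2), move(3)

key: running move(3) before back(2) would end elsewhere — order is forced
from: x=3 y=2 heading=E
t=1 back(2) ⇒ x=1 y=2 heading=E
t=2 move(3) ⇒ x=4 y=2 heading=E
no rival 2-sequence matches.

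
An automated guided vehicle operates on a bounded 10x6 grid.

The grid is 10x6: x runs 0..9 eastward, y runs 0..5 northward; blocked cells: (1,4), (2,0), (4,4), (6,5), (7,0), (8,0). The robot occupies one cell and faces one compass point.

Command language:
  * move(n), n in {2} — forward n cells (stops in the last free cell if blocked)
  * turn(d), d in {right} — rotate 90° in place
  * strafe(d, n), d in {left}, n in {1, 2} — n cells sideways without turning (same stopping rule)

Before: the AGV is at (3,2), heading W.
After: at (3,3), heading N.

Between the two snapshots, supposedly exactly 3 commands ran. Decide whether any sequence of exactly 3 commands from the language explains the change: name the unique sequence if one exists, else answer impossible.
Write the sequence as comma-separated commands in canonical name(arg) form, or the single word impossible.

strafe(left, 1), turn(right), move(2)

key: order matters: swapping strafe(left, 1) and move(2) lands elsewhere
t0: at (3,2), heading W
1. strafe(left, 1) → at (3,1), heading W
2. turn(right) → at (3,1), heading N
3. move(2) → at (3,3), heading N
no other 3-command option fits: unique.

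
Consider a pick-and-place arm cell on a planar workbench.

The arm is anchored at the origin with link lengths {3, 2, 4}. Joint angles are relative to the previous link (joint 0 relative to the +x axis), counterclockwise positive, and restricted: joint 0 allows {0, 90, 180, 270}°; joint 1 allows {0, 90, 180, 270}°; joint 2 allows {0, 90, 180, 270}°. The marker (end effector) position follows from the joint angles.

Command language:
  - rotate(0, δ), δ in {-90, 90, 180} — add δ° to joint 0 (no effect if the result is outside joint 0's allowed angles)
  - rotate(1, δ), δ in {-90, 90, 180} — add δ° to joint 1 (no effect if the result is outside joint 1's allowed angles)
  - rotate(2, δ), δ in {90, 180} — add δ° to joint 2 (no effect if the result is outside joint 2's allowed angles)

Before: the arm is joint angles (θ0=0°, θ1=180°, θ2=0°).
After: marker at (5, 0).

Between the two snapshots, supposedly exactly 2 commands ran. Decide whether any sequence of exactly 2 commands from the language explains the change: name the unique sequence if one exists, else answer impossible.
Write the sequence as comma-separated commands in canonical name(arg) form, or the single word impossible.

rotate(2, 90), rotate(2, 90)

initial: joint angles (θ0=0°, θ1=180°, θ2=0°)
[1] after rotate(2, 90): joint angles (θ0=0°, θ1=180°, θ2=90°)
[2] after rotate(2, 90): joint angles (θ0=0°, θ1=180°, θ2=180°)
all 64 alternatives checked — unique.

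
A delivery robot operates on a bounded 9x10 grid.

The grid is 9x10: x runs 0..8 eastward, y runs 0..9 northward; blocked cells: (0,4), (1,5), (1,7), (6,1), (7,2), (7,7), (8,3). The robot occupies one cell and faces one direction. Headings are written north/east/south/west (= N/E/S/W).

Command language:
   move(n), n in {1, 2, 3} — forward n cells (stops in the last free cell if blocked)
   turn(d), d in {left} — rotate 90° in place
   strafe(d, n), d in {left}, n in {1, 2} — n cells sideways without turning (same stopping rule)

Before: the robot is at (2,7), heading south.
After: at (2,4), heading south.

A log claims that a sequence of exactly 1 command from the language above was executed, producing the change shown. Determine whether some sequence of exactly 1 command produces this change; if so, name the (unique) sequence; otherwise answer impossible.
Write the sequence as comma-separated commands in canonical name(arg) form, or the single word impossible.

key: heading stays S — the single command does not turn
begin: at (2,7), heading south
step 1 (move(3)): at (2,4), heading south
no rival 1-sequence matches.

move(3)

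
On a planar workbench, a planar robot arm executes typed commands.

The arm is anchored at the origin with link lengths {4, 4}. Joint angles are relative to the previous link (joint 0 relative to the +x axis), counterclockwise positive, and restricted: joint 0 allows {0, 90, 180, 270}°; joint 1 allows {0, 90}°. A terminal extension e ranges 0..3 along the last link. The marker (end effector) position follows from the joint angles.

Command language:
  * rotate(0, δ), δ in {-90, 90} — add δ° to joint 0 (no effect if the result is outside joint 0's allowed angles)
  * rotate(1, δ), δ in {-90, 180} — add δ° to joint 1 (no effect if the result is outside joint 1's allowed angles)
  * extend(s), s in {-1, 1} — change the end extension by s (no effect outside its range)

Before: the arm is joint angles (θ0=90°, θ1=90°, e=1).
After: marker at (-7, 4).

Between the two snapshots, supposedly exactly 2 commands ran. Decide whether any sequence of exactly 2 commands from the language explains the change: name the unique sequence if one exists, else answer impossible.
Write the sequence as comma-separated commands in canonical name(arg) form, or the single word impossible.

initial: joint angles (θ0=90°, θ1=90°, e=1)
[1] after extend(1): joint angles (θ0=90°, θ1=90°, e=2)
[2] after extend(1): joint angles (θ0=90°, θ1=90°, e=3)
all 36 alternatives checked — unique.

extend(1), extend(1)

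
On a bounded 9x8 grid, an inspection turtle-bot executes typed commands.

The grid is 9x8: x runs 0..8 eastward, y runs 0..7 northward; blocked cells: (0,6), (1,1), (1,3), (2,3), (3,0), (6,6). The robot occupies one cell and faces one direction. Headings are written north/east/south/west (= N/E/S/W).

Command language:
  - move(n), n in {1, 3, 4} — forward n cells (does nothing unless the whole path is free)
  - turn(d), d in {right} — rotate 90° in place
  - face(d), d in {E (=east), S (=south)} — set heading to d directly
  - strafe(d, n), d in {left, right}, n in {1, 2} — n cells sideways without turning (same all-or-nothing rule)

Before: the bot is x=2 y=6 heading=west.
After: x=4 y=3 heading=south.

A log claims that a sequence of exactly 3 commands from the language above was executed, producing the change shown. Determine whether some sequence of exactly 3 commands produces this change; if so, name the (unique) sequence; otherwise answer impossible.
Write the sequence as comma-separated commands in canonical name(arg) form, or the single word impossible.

key: order matters: swapping face(S) and move(3) lands elsewhere
t0: x=2 y=6 heading=west
t=1 face(S) ⇒ x=2 y=6 heading=south
t=2 strafe(left, 2) ⇒ x=4 y=6 heading=south
t=3 move(3) ⇒ x=4 y=3 heading=south
no other 3-command option fits: unique.

face(S), strafe(left, 2), move(3)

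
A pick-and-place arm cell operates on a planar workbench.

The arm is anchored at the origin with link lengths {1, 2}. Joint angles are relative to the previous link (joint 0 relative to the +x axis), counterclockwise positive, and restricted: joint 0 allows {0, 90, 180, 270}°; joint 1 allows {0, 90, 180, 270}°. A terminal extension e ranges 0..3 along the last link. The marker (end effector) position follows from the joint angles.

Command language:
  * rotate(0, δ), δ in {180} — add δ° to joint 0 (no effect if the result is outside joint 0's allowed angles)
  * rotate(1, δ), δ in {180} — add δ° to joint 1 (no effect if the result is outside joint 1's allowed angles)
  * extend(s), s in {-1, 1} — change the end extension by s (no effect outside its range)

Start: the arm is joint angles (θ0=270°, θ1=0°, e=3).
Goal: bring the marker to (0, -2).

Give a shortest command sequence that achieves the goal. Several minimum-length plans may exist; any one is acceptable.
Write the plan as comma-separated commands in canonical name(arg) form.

rotate(0, 180), extend(-1), extend(-1), rotate(1, 180)

start: joint angles (θ0=270°, θ1=0°, e=3)
1. rotate(0, 180) → joint angles (θ0=90°, θ1=0°, e=3)
2. extend(-1) → joint angles (θ0=90°, θ1=0°, e=2)
3. extend(-1) → joint angles (θ0=90°, θ1=0°, e=1)
4. rotate(1, 180) → joint angles (θ0=90°, θ1=180°, e=1)
nothing shorter than 4 reaches the goal.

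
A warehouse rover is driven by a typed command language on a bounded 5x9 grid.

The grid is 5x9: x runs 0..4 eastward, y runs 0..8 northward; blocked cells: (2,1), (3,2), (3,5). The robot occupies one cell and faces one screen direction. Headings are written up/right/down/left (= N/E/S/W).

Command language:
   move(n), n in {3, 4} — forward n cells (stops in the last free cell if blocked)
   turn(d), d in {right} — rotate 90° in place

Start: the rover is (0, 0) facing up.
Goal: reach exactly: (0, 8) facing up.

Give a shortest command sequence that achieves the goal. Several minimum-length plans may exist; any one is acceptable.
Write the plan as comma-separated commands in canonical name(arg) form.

from: (0, 0) facing up
[1] after move(4): (0, 4) facing up
[2] after move(4): (0, 8) facing up
shorter routes all fall short; 2 is best.

move(4), move(4)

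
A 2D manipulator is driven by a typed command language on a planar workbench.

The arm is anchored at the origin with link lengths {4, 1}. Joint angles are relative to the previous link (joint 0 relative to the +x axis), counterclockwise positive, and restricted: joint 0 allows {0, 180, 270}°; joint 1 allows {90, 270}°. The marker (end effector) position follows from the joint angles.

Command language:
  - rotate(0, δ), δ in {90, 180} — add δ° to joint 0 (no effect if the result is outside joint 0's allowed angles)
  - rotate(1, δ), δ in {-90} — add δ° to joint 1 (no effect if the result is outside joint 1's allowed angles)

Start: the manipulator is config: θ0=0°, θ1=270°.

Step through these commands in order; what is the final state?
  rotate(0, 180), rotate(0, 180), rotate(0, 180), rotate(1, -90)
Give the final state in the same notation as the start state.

initial: config: θ0=0°, θ1=270°
t=1 rotate(0, 180) ⇒ config: θ0=180°, θ1=270°
t=2 rotate(0, 180) ⇒ config: θ0=0°, θ1=270°
t=3 rotate(0, 180) ⇒ config: θ0=180°, θ1=270°
t=4 rotate(1, -90) ⇒ config: θ0=180°, θ1=270°

config: θ0=180°, θ1=270°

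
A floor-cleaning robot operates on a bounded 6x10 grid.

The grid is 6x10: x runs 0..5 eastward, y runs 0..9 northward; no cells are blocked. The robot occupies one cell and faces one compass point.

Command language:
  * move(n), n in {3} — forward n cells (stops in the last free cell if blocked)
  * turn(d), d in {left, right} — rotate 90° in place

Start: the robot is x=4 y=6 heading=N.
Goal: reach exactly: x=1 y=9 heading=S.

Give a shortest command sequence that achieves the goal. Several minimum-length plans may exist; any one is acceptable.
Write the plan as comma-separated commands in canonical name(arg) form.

initial: x=4 y=6 heading=N
[1] after move(3): x=4 y=9 heading=N
[2] after turn(left): x=4 y=9 heading=W
[3] after move(3): x=1 y=9 heading=W
[4] after turn(left): x=1 y=9 heading=S
shorter routes all fall short; 4 is best.

move(3), turn(left), move(3), turn(left)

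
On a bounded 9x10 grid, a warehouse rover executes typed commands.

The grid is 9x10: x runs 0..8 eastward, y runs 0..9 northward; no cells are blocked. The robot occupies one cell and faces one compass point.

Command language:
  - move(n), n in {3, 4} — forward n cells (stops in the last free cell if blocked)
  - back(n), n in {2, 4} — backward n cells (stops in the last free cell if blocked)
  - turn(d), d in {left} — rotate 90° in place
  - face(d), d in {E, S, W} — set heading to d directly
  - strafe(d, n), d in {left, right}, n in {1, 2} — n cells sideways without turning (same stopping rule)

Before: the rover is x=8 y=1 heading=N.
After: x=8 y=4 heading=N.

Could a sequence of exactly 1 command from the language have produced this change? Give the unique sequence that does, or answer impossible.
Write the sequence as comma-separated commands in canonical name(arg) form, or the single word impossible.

key: heading stays N — the single command does not turn
initial: x=8 y=1 heading=N
step 1 (move(3)): x=8 y=4 heading=N
no rival 1-sequence matches.

move(3)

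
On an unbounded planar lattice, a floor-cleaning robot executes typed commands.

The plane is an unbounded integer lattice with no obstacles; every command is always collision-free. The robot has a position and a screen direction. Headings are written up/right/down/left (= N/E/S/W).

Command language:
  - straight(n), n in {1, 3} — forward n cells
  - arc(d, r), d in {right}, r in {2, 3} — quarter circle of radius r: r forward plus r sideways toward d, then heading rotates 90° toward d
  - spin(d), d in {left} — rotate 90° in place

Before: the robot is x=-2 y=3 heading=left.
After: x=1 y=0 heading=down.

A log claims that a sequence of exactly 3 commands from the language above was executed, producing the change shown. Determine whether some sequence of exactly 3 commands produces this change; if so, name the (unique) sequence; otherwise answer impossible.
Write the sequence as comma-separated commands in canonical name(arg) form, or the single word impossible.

spin(left), spin(left), arc(right, 3)

key: cell and facing (now S) both changed — the 3 commands mix motion and turning
t0: x=-2 y=3 heading=left
t=1 spin(left) ⇒ x=-2 y=3 heading=down
t=2 spin(left) ⇒ x=-2 y=3 heading=right
t=3 arc(right, 3) ⇒ x=1 y=0 heading=down
no rival 3-sequence matches.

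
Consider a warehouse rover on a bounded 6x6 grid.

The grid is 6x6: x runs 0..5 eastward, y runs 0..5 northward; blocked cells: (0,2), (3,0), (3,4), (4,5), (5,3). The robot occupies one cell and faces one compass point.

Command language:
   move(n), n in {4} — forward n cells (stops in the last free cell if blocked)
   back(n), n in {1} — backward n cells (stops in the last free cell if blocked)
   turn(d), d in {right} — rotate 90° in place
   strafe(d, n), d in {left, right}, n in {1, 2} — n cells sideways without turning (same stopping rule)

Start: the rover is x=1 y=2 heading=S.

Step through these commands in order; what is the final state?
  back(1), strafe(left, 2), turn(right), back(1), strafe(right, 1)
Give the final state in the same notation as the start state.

from: x=1 y=2 heading=S
[1] after back(1): x=1 y=3 heading=S
[2] after strafe(left, 2): x=3 y=3 heading=S
[3] after turn(right): x=3 y=3 heading=W
[4] after back(1): x=4 y=3 heading=W
[5] after strafe(right, 1): x=4 y=4 heading=W

x=4 y=4 heading=W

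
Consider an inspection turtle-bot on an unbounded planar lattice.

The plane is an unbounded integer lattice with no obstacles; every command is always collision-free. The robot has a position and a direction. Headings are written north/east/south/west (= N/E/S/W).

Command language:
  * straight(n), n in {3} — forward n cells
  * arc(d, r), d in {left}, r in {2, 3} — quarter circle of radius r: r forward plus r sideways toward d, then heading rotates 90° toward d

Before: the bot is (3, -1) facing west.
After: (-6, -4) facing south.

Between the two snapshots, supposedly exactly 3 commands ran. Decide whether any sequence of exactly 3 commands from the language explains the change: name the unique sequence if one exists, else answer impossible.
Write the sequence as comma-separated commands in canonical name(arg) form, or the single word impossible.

straight(3), straight(3), arc(left, 3)

key: position moved to (-6,-4) AND the heading swung to S — translation plus rotation needed
begin: (3, -1) facing west
t=1 straight(3) ⇒ (0, -1) facing west
t=2 straight(3) ⇒ (-3, -1) facing west
t=3 arc(left, 3) ⇒ (-6, -4) facing south
uniquely the one of 27 3-step routes that fits.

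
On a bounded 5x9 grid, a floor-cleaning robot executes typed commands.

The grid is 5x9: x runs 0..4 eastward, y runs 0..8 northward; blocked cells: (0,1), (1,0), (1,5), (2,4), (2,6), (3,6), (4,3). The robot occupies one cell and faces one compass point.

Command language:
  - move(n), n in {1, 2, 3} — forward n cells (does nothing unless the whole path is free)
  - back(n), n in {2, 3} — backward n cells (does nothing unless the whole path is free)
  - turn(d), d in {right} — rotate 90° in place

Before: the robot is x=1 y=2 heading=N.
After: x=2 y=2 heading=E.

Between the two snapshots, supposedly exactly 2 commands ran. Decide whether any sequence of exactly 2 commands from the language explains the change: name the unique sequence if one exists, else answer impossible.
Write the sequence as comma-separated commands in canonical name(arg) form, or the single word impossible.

key: cell and facing (now E) both changed — the 2 commands mix motion and turning
start: x=1 y=2 heading=N
step 1 (turn(right)): x=1 y=2 heading=E
step 2 (move(1)): x=2 y=2 heading=E
uniquely the one of 36 2-step routes that fits.

turn(right), move(1)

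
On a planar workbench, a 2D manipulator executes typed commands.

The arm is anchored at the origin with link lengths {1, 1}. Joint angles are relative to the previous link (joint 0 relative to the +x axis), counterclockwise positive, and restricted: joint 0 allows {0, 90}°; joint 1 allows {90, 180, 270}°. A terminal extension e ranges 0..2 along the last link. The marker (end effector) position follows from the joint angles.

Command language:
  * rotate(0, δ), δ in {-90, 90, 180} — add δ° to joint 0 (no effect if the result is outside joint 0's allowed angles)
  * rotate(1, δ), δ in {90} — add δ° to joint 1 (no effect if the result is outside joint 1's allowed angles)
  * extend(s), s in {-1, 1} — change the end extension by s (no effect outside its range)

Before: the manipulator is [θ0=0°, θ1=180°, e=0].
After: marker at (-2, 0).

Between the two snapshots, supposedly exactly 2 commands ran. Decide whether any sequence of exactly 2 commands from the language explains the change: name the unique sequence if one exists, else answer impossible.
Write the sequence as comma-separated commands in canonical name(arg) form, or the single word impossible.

extend(1), extend(1)

from: [θ0=0°, θ1=180°, e=0]
1. extend(1) → [θ0=0°, θ1=180°, e=1]
2. extend(1) → [θ0=0°, θ1=180°, e=2]
no other 2-command option fits: unique.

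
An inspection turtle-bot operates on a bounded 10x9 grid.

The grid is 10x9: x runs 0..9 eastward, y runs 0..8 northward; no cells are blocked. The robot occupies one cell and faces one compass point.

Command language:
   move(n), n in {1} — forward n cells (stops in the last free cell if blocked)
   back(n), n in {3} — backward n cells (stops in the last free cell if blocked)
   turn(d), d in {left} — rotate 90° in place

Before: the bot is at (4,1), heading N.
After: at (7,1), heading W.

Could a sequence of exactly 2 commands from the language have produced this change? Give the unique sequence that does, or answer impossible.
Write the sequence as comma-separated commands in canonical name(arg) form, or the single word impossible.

key: cell and facing (now W) both changed — the 2 commands mix motion and turning
from: at (4,1), heading N
t=1 turn(left) ⇒ at (4,1), heading W
t=2 back(3) ⇒ at (7,1), heading W
no other 2-command option fits: unique.

turn(left), back(3)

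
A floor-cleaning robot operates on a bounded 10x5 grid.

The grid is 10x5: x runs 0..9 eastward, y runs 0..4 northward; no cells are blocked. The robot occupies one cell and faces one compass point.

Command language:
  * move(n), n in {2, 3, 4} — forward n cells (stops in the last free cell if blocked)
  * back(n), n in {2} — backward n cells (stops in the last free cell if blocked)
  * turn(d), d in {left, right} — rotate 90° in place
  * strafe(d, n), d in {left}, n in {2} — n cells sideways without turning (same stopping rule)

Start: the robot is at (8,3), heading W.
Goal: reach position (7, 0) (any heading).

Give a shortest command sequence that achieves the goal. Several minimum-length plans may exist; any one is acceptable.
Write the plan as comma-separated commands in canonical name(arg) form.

move(3), turn(left), move(4), strafe(left, 2)

from: at (8,3), heading W
1. move(3) → at (5,3), heading W
2. turn(left) → at (5,3), heading S
3. move(4) → at (5,0), heading S
4. strafe(left, 2) → at (7,0), heading S
minimal: 4 command(s), checked below 4.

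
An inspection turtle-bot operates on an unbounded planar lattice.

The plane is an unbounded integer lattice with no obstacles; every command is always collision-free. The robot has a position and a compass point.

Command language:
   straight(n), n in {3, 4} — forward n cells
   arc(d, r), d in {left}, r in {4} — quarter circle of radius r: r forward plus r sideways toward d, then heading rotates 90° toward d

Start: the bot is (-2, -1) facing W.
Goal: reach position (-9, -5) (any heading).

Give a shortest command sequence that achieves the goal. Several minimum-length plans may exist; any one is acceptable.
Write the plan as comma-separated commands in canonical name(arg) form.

straight(3), arc(left, 4)

start: (-2, -1) facing W
1. straight(3) → (-5, -1) facing W
2. arc(left, 4) → (-9, -5) facing S
nothing shorter than 2 reaches the goal.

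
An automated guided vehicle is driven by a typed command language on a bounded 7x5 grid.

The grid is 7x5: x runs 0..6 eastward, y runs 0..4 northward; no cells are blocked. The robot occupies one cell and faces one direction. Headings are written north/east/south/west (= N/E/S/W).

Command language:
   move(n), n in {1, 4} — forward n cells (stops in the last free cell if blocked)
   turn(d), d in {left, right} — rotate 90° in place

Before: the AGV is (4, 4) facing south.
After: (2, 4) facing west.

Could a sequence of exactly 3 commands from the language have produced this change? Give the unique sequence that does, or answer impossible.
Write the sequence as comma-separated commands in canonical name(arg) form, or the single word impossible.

turn(right), move(1), move(1)

key: running move(1) before turn(right) would end elsewhere — order is forced
initial: (4, 4) facing south
1. turn(right) → (4, 4) facing west
2. move(1) → (3, 4) facing west
3. move(1) → (2, 4) facing west
all 64 alternatives checked — unique.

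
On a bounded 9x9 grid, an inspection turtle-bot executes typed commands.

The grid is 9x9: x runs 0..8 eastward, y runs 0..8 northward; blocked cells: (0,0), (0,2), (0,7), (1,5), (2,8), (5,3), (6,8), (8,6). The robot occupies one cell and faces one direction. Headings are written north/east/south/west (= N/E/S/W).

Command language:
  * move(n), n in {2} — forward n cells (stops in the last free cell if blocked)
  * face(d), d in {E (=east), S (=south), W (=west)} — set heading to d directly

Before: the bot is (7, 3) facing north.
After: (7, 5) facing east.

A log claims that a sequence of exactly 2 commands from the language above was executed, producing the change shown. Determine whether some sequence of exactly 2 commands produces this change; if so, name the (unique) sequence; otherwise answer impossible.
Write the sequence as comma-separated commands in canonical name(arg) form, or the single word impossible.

move(2), face(E)

key: running face(E) before move(2) would end elsewhere — order is forced
initial: (7, 3) facing north
step 1 (move(2)): (7, 5) facing north
step 2 (face(E)): (7, 5) facing east
no rival 2-sequence matches.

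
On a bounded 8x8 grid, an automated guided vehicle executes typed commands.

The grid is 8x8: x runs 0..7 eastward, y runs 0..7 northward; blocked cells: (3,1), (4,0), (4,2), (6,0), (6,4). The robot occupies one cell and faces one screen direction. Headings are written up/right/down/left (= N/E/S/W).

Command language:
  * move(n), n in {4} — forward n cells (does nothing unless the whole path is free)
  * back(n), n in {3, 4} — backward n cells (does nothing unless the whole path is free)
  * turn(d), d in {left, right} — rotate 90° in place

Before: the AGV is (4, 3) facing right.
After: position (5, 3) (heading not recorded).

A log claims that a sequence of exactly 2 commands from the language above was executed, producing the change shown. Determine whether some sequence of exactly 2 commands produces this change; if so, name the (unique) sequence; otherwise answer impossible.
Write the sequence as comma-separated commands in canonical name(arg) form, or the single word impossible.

key: running move(4) before back(3) would end elsewhere — order is forced
start: (4, 3) facing right
t=1 back(3) ⇒ (1, 3) facing right
t=2 move(4) ⇒ (5, 3) facing right
no other 2-command option fits: unique.

back(3), move(4)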